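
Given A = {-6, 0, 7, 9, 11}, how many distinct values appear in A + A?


A + A = {a + a' : a, a' ∈ A}; |A| = 5.
General bounds: 2|A| - 1 ≤ |A + A| ≤ |A|(|A|+1)/2, i.e. 9 ≤ |A + A| ≤ 15.
Lower bound 2|A|-1 is attained iff A is an arithmetic progression.
Enumerate sums a + a' for a ≤ a' (symmetric, so this suffices):
a = -6: -6+-6=-12, -6+0=-6, -6+7=1, -6+9=3, -6+11=5
a = 0: 0+0=0, 0+7=7, 0+9=9, 0+11=11
a = 7: 7+7=14, 7+9=16, 7+11=18
a = 9: 9+9=18, 9+11=20
a = 11: 11+11=22
Distinct sums: {-12, -6, 0, 1, 3, 5, 7, 9, 11, 14, 16, 18, 20, 22}
|A + A| = 14

|A + A| = 14


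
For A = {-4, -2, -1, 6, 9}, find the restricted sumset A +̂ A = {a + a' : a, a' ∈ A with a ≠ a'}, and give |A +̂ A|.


Restricted sumset: A +̂ A = {a + a' : a ∈ A, a' ∈ A, a ≠ a'}.
Equivalently, take A + A and drop any sum 2a that is achievable ONLY as a + a for a ∈ A (i.e. sums representable only with equal summands).
Enumerate pairs (a, a') with a < a' (symmetric, so each unordered pair gives one sum; this covers all a ≠ a'):
  -4 + -2 = -6
  -4 + -1 = -5
  -4 + 6 = 2
  -4 + 9 = 5
  -2 + -1 = -3
  -2 + 6 = 4
  -2 + 9 = 7
  -1 + 6 = 5
  -1 + 9 = 8
  6 + 9 = 15
Collected distinct sums: {-6, -5, -3, 2, 4, 5, 7, 8, 15}
|A +̂ A| = 9
(Reference bound: |A +̂ A| ≥ 2|A| - 3 for |A| ≥ 2, with |A| = 5 giving ≥ 7.)

|A +̂ A| = 9


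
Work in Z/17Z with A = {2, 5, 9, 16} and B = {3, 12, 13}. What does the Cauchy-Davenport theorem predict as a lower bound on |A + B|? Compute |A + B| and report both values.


Cauchy-Davenport: |A + B| ≥ min(p, |A| + |B| - 1) for A, B nonempty in Z/pZ.
|A| = 4, |B| = 3, p = 17.
CD lower bound = min(17, 4 + 3 - 1) = min(17, 6) = 6.
Compute A + B mod 17 directly:
a = 2: 2+3=5, 2+12=14, 2+13=15
a = 5: 5+3=8, 5+12=0, 5+13=1
a = 9: 9+3=12, 9+12=4, 9+13=5
a = 16: 16+3=2, 16+12=11, 16+13=12
A + B = {0, 1, 2, 4, 5, 8, 11, 12, 14, 15}, so |A + B| = 10.
Verify: 10 ≥ 6? Yes ✓.

CD lower bound = 6, actual |A + B| = 10.


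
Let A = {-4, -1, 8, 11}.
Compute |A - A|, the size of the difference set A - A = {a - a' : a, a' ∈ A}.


A - A = {a - a' : a, a' ∈ A}; |A| = 4.
Bounds: 2|A|-1 ≤ |A - A| ≤ |A|² - |A| + 1, i.e. 7 ≤ |A - A| ≤ 13.
Note: 0 ∈ A - A always (from a - a). The set is symmetric: if d ∈ A - A then -d ∈ A - A.
Enumerate nonzero differences d = a - a' with a > a' (then include -d):
Positive differences: {3, 9, 12, 15}
Full difference set: {0} ∪ (positive diffs) ∪ (negative diffs).
|A - A| = 1 + 2·4 = 9 (matches direct enumeration: 9).

|A - A| = 9


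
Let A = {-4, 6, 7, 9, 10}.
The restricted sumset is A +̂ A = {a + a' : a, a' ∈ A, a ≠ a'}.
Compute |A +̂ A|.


Restricted sumset: A +̂ A = {a + a' : a ∈ A, a' ∈ A, a ≠ a'}.
Equivalently, take A + A and drop any sum 2a that is achievable ONLY as a + a for a ∈ A (i.e. sums representable only with equal summands).
Enumerate pairs (a, a') with a < a' (symmetric, so each unordered pair gives one sum; this covers all a ≠ a'):
  -4 + 6 = 2
  -4 + 7 = 3
  -4 + 9 = 5
  -4 + 10 = 6
  6 + 7 = 13
  6 + 9 = 15
  6 + 10 = 16
  7 + 9 = 16
  7 + 10 = 17
  9 + 10 = 19
Collected distinct sums: {2, 3, 5, 6, 13, 15, 16, 17, 19}
|A +̂ A| = 9
(Reference bound: |A +̂ A| ≥ 2|A| - 3 for |A| ≥ 2, with |A| = 5 giving ≥ 7.)

|A +̂ A| = 9


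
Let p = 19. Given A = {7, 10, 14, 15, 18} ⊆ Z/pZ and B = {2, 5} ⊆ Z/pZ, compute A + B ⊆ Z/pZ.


Work in Z/19Z: reduce every sum a + b modulo 19.
Enumerate all 10 pairs:
a = 7: 7+2=9, 7+5=12
a = 10: 10+2=12, 10+5=15
a = 14: 14+2=16, 14+5=0
a = 15: 15+2=17, 15+5=1
a = 18: 18+2=1, 18+5=4
Distinct residues collected: {0, 1, 4, 9, 12, 15, 16, 17}
|A + B| = 8 (out of 19 total residues).

A + B = {0, 1, 4, 9, 12, 15, 16, 17}


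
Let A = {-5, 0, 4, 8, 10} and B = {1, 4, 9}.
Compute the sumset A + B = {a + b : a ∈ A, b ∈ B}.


A + B = {a + b : a ∈ A, b ∈ B}.
Enumerate all |A|·|B| = 5·3 = 15 pairs (a, b) and collect distinct sums.
a = -5: -5+1=-4, -5+4=-1, -5+9=4
a = 0: 0+1=1, 0+4=4, 0+9=9
a = 4: 4+1=5, 4+4=8, 4+9=13
a = 8: 8+1=9, 8+4=12, 8+9=17
a = 10: 10+1=11, 10+4=14, 10+9=19
Collecting distinct sums: A + B = {-4, -1, 1, 4, 5, 8, 9, 11, 12, 13, 14, 17, 19}
|A + B| = 13

A + B = {-4, -1, 1, 4, 5, 8, 9, 11, 12, 13, 14, 17, 19}


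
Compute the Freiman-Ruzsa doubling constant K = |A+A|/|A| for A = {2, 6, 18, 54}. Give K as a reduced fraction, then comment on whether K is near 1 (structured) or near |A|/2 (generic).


|A| = 4.
Compute A + A by enumerating all 16 pairs.
A + A = {4, 8, 12, 20, 24, 36, 56, 60, 72, 108}, so |A + A| = 10.
K = |A + A| / |A| = 10/4 = 5/2 ≈ 2.5000.
Reference: AP of size 4 gives K = 7/4 ≈ 1.7500; a fully generic set of size 4 gives K ≈ 2.5000.

|A| = 4, |A + A| = 10, K = 10/4 = 5/2.


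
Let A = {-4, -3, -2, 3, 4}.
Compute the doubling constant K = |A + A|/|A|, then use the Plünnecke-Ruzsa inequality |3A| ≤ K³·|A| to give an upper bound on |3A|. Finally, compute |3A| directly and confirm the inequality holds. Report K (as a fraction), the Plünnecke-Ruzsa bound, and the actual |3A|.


|A| = 5.
Step 1: Compute A + A by enumerating all 25 pairs.
A + A = {-8, -7, -6, -5, -4, -1, 0, 1, 2, 6, 7, 8}, so |A + A| = 12.
Step 2: Doubling constant K = |A + A|/|A| = 12/5 = 12/5 ≈ 2.4000.
Step 3: Plünnecke-Ruzsa gives |3A| ≤ K³·|A| = (2.4000)³ · 5 ≈ 69.1200.
Step 4: Compute 3A = A + A + A directly by enumerating all triples (a,b,c) ∈ A³; |3A| = 22.
Step 5: Check 22 ≤ 69.1200? Yes ✓.

K = 12/5, Plünnecke-Ruzsa bound K³|A| ≈ 69.1200, |3A| = 22, inequality holds.


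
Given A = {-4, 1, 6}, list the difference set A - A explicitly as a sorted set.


A - A = {a - a' : a, a' ∈ A}.
Compute a - a' for each ordered pair (a, a'):
a = -4: -4--4=0, -4-1=-5, -4-6=-10
a = 1: 1--4=5, 1-1=0, 1-6=-5
a = 6: 6--4=10, 6-1=5, 6-6=0
Collecting distinct values (and noting 0 appears from a-a):
A - A = {-10, -5, 0, 5, 10}
|A - A| = 5

A - A = {-10, -5, 0, 5, 10}


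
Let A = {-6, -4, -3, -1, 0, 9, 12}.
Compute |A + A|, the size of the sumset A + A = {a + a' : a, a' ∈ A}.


A + A = {a + a' : a, a' ∈ A}; |A| = 7.
General bounds: 2|A| - 1 ≤ |A + A| ≤ |A|(|A|+1)/2, i.e. 13 ≤ |A + A| ≤ 28.
Lower bound 2|A|-1 is attained iff A is an arithmetic progression.
Enumerate sums a + a' for a ≤ a' (symmetric, so this suffices):
a = -6: -6+-6=-12, -6+-4=-10, -6+-3=-9, -6+-1=-7, -6+0=-6, -6+9=3, -6+12=6
a = -4: -4+-4=-8, -4+-3=-7, -4+-1=-5, -4+0=-4, -4+9=5, -4+12=8
a = -3: -3+-3=-6, -3+-1=-4, -3+0=-3, -3+9=6, -3+12=9
a = -1: -1+-1=-2, -1+0=-1, -1+9=8, -1+12=11
a = 0: 0+0=0, 0+9=9, 0+12=12
a = 9: 9+9=18, 9+12=21
a = 12: 12+12=24
Distinct sums: {-12, -10, -9, -8, -7, -6, -5, -4, -3, -2, -1, 0, 3, 5, 6, 8, 9, 11, 12, 18, 21, 24}
|A + A| = 22

|A + A| = 22


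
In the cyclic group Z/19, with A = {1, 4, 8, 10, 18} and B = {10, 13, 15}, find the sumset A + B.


Work in Z/19Z: reduce every sum a + b modulo 19.
Enumerate all 15 pairs:
a = 1: 1+10=11, 1+13=14, 1+15=16
a = 4: 4+10=14, 4+13=17, 4+15=0
a = 8: 8+10=18, 8+13=2, 8+15=4
a = 10: 10+10=1, 10+13=4, 10+15=6
a = 18: 18+10=9, 18+13=12, 18+15=14
Distinct residues collected: {0, 1, 2, 4, 6, 9, 11, 12, 14, 16, 17, 18}
|A + B| = 12 (out of 19 total residues).

A + B = {0, 1, 2, 4, 6, 9, 11, 12, 14, 16, 17, 18}


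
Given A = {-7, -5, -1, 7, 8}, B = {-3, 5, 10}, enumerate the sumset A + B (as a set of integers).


A + B = {a + b : a ∈ A, b ∈ B}.
Enumerate all |A|·|B| = 5·3 = 15 pairs (a, b) and collect distinct sums.
a = -7: -7+-3=-10, -7+5=-2, -7+10=3
a = -5: -5+-3=-8, -5+5=0, -5+10=5
a = -1: -1+-3=-4, -1+5=4, -1+10=9
a = 7: 7+-3=4, 7+5=12, 7+10=17
a = 8: 8+-3=5, 8+5=13, 8+10=18
Collecting distinct sums: A + B = {-10, -8, -4, -2, 0, 3, 4, 5, 9, 12, 13, 17, 18}
|A + B| = 13

A + B = {-10, -8, -4, -2, 0, 3, 4, 5, 9, 12, 13, 17, 18}


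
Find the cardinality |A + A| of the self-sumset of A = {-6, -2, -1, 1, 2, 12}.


A + A = {a + a' : a, a' ∈ A}; |A| = 6.
General bounds: 2|A| - 1 ≤ |A + A| ≤ |A|(|A|+1)/2, i.e. 11 ≤ |A + A| ≤ 21.
Lower bound 2|A|-1 is attained iff A is an arithmetic progression.
Enumerate sums a + a' for a ≤ a' (symmetric, so this suffices):
a = -6: -6+-6=-12, -6+-2=-8, -6+-1=-7, -6+1=-5, -6+2=-4, -6+12=6
a = -2: -2+-2=-4, -2+-1=-3, -2+1=-1, -2+2=0, -2+12=10
a = -1: -1+-1=-2, -1+1=0, -1+2=1, -1+12=11
a = 1: 1+1=2, 1+2=3, 1+12=13
a = 2: 2+2=4, 2+12=14
a = 12: 12+12=24
Distinct sums: {-12, -8, -7, -5, -4, -3, -2, -1, 0, 1, 2, 3, 4, 6, 10, 11, 13, 14, 24}
|A + A| = 19

|A + A| = 19


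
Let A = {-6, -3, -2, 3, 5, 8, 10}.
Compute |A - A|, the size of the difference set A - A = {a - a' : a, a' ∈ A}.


A - A = {a - a' : a, a' ∈ A}; |A| = 7.
Bounds: 2|A|-1 ≤ |A - A| ≤ |A|² - |A| + 1, i.e. 13 ≤ |A - A| ≤ 43.
Note: 0 ∈ A - A always (from a - a). The set is symmetric: if d ∈ A - A then -d ∈ A - A.
Enumerate nonzero differences d = a - a' with a > a' (then include -d):
Positive differences: {1, 2, 3, 4, 5, 6, 7, 8, 9, 10, 11, 12, 13, 14, 16}
Full difference set: {0} ∪ (positive diffs) ∪ (negative diffs).
|A - A| = 1 + 2·15 = 31 (matches direct enumeration: 31).

|A - A| = 31


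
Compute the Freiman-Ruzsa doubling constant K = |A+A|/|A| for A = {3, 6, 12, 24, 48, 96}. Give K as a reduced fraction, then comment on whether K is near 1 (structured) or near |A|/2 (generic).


|A| = 6.
Compute A + A by enumerating all 36 pairs.
A + A = {6, 9, 12, 15, 18, 24, 27, 30, 36, 48, 51, 54, 60, 72, 96, 99, 102, 108, 120, 144, 192}, so |A + A| = 21.
K = |A + A| / |A| = 21/6 = 7/2 ≈ 3.5000.
Reference: AP of size 6 gives K = 11/6 ≈ 1.8333; a fully generic set of size 6 gives K ≈ 3.5000.

|A| = 6, |A + A| = 21, K = 21/6 = 7/2.


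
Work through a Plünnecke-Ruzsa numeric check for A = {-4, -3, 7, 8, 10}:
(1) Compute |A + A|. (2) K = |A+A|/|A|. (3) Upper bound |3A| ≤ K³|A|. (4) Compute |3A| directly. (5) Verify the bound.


|A| = 5.
Step 1: Compute A + A by enumerating all 25 pairs.
A + A = {-8, -7, -6, 3, 4, 5, 6, 7, 14, 15, 16, 17, 18, 20}, so |A + A| = 14.
Step 2: Doubling constant K = |A + A|/|A| = 14/5 = 14/5 ≈ 2.8000.
Step 3: Plünnecke-Ruzsa gives |3A| ≤ K³·|A| = (2.8000)³ · 5 ≈ 109.7600.
Step 4: Compute 3A = A + A + A directly by enumerating all triples (a,b,c) ∈ A³; |3A| = 27.
Step 5: Check 27 ≤ 109.7600? Yes ✓.

K = 14/5, Plünnecke-Ruzsa bound K³|A| ≈ 109.7600, |3A| = 27, inequality holds.


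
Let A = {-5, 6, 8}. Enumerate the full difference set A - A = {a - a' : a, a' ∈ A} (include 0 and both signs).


A - A = {a - a' : a, a' ∈ A}.
Compute a - a' for each ordered pair (a, a'):
a = -5: -5--5=0, -5-6=-11, -5-8=-13
a = 6: 6--5=11, 6-6=0, 6-8=-2
a = 8: 8--5=13, 8-6=2, 8-8=0
Collecting distinct values (and noting 0 appears from a-a):
A - A = {-13, -11, -2, 0, 2, 11, 13}
|A - A| = 7

A - A = {-13, -11, -2, 0, 2, 11, 13}


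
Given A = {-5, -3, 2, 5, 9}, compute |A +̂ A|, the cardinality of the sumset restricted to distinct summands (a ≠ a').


Restricted sumset: A +̂ A = {a + a' : a ∈ A, a' ∈ A, a ≠ a'}.
Equivalently, take A + A and drop any sum 2a that is achievable ONLY as a + a for a ∈ A (i.e. sums representable only with equal summands).
Enumerate pairs (a, a') with a < a' (symmetric, so each unordered pair gives one sum; this covers all a ≠ a'):
  -5 + -3 = -8
  -5 + 2 = -3
  -5 + 5 = 0
  -5 + 9 = 4
  -3 + 2 = -1
  -3 + 5 = 2
  -3 + 9 = 6
  2 + 5 = 7
  2 + 9 = 11
  5 + 9 = 14
Collected distinct sums: {-8, -3, -1, 0, 2, 4, 6, 7, 11, 14}
|A +̂ A| = 10
(Reference bound: |A +̂ A| ≥ 2|A| - 3 for |A| ≥ 2, with |A| = 5 giving ≥ 7.)

|A +̂ A| = 10


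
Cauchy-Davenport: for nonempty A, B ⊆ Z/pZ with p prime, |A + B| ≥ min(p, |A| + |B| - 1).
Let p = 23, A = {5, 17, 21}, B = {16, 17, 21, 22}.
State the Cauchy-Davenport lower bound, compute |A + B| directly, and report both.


Cauchy-Davenport: |A + B| ≥ min(p, |A| + |B| - 1) for A, B nonempty in Z/pZ.
|A| = 3, |B| = 4, p = 23.
CD lower bound = min(23, 3 + 4 - 1) = min(23, 6) = 6.
Compute A + B mod 23 directly:
a = 5: 5+16=21, 5+17=22, 5+21=3, 5+22=4
a = 17: 17+16=10, 17+17=11, 17+21=15, 17+22=16
a = 21: 21+16=14, 21+17=15, 21+21=19, 21+22=20
A + B = {3, 4, 10, 11, 14, 15, 16, 19, 20, 21, 22}, so |A + B| = 11.
Verify: 11 ≥ 6? Yes ✓.

CD lower bound = 6, actual |A + B| = 11.


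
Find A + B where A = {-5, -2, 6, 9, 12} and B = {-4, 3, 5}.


A + B = {a + b : a ∈ A, b ∈ B}.
Enumerate all |A|·|B| = 5·3 = 15 pairs (a, b) and collect distinct sums.
a = -5: -5+-4=-9, -5+3=-2, -5+5=0
a = -2: -2+-4=-6, -2+3=1, -2+5=3
a = 6: 6+-4=2, 6+3=9, 6+5=11
a = 9: 9+-4=5, 9+3=12, 9+5=14
a = 12: 12+-4=8, 12+3=15, 12+5=17
Collecting distinct sums: A + B = {-9, -6, -2, 0, 1, 2, 3, 5, 8, 9, 11, 12, 14, 15, 17}
|A + B| = 15

A + B = {-9, -6, -2, 0, 1, 2, 3, 5, 8, 9, 11, 12, 14, 15, 17}


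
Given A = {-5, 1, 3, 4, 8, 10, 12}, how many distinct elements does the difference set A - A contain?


A - A = {a - a' : a, a' ∈ A}; |A| = 7.
Bounds: 2|A|-1 ≤ |A - A| ≤ |A|² - |A| + 1, i.e. 13 ≤ |A - A| ≤ 43.
Note: 0 ∈ A - A always (from a - a). The set is symmetric: if d ∈ A - A then -d ∈ A - A.
Enumerate nonzero differences d = a - a' with a > a' (then include -d):
Positive differences: {1, 2, 3, 4, 5, 6, 7, 8, 9, 11, 13, 15, 17}
Full difference set: {0} ∪ (positive diffs) ∪ (negative diffs).
|A - A| = 1 + 2·13 = 27 (matches direct enumeration: 27).

|A - A| = 27


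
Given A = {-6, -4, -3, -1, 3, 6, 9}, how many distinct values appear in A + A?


A + A = {a + a' : a, a' ∈ A}; |A| = 7.
General bounds: 2|A| - 1 ≤ |A + A| ≤ |A|(|A|+1)/2, i.e. 13 ≤ |A + A| ≤ 28.
Lower bound 2|A|-1 is attained iff A is an arithmetic progression.
Enumerate sums a + a' for a ≤ a' (symmetric, so this suffices):
a = -6: -6+-6=-12, -6+-4=-10, -6+-3=-9, -6+-1=-7, -6+3=-3, -6+6=0, -6+9=3
a = -4: -4+-4=-8, -4+-3=-7, -4+-1=-5, -4+3=-1, -4+6=2, -4+9=5
a = -3: -3+-3=-6, -3+-1=-4, -3+3=0, -3+6=3, -3+9=6
a = -1: -1+-1=-2, -1+3=2, -1+6=5, -1+9=8
a = 3: 3+3=6, 3+6=9, 3+9=12
a = 6: 6+6=12, 6+9=15
a = 9: 9+9=18
Distinct sums: {-12, -10, -9, -8, -7, -6, -5, -4, -3, -2, -1, 0, 2, 3, 5, 6, 8, 9, 12, 15, 18}
|A + A| = 21

|A + A| = 21


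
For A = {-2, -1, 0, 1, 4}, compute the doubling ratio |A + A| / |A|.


|A| = 5.
Compute A + A by enumerating all 25 pairs.
A + A = {-4, -3, -2, -1, 0, 1, 2, 3, 4, 5, 8}, so |A + A| = 11.
K = |A + A| / |A| = 11/5 (already in lowest terms) ≈ 2.2000.
Reference: AP of size 5 gives K = 9/5 ≈ 1.8000; a fully generic set of size 5 gives K ≈ 3.0000.

|A| = 5, |A + A| = 11, K = 11/5.


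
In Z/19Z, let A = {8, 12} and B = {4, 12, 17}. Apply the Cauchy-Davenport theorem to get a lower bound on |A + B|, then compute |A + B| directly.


Cauchy-Davenport: |A + B| ≥ min(p, |A| + |B| - 1) for A, B nonempty in Z/pZ.
|A| = 2, |B| = 3, p = 19.
CD lower bound = min(19, 2 + 3 - 1) = min(19, 4) = 4.
Compute A + B mod 19 directly:
a = 8: 8+4=12, 8+12=1, 8+17=6
a = 12: 12+4=16, 12+12=5, 12+17=10
A + B = {1, 5, 6, 10, 12, 16}, so |A + B| = 6.
Verify: 6 ≥ 4? Yes ✓.

CD lower bound = 4, actual |A + B| = 6.


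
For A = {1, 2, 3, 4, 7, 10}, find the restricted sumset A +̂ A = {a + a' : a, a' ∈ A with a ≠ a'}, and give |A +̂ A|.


Restricted sumset: A +̂ A = {a + a' : a ∈ A, a' ∈ A, a ≠ a'}.
Equivalently, take A + A and drop any sum 2a that is achievable ONLY as a + a for a ∈ A (i.e. sums representable only with equal summands).
Enumerate pairs (a, a') with a < a' (symmetric, so each unordered pair gives one sum; this covers all a ≠ a'):
  1 + 2 = 3
  1 + 3 = 4
  1 + 4 = 5
  1 + 7 = 8
  1 + 10 = 11
  2 + 3 = 5
  2 + 4 = 6
  2 + 7 = 9
  2 + 10 = 12
  3 + 4 = 7
  3 + 7 = 10
  3 + 10 = 13
  4 + 7 = 11
  4 + 10 = 14
  7 + 10 = 17
Collected distinct sums: {3, 4, 5, 6, 7, 8, 9, 10, 11, 12, 13, 14, 17}
|A +̂ A| = 13
(Reference bound: |A +̂ A| ≥ 2|A| - 3 for |A| ≥ 2, with |A| = 6 giving ≥ 9.)

|A +̂ A| = 13


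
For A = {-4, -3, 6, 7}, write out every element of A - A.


A - A = {a - a' : a, a' ∈ A}.
Compute a - a' for each ordered pair (a, a'):
a = -4: -4--4=0, -4--3=-1, -4-6=-10, -4-7=-11
a = -3: -3--4=1, -3--3=0, -3-6=-9, -3-7=-10
a = 6: 6--4=10, 6--3=9, 6-6=0, 6-7=-1
a = 7: 7--4=11, 7--3=10, 7-6=1, 7-7=0
Collecting distinct values (and noting 0 appears from a-a):
A - A = {-11, -10, -9, -1, 0, 1, 9, 10, 11}
|A - A| = 9

A - A = {-11, -10, -9, -1, 0, 1, 9, 10, 11}


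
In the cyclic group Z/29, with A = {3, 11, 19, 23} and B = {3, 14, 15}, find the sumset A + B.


Work in Z/29Z: reduce every sum a + b modulo 29.
Enumerate all 12 pairs:
a = 3: 3+3=6, 3+14=17, 3+15=18
a = 11: 11+3=14, 11+14=25, 11+15=26
a = 19: 19+3=22, 19+14=4, 19+15=5
a = 23: 23+3=26, 23+14=8, 23+15=9
Distinct residues collected: {4, 5, 6, 8, 9, 14, 17, 18, 22, 25, 26}
|A + B| = 11 (out of 29 total residues).

A + B = {4, 5, 6, 8, 9, 14, 17, 18, 22, 25, 26}


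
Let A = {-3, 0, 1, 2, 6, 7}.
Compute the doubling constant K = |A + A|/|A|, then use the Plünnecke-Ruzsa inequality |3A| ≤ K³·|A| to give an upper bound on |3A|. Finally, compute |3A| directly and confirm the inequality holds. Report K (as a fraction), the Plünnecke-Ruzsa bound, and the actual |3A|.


|A| = 6.
Step 1: Compute A + A by enumerating all 36 pairs.
A + A = {-6, -3, -2, -1, 0, 1, 2, 3, 4, 6, 7, 8, 9, 12, 13, 14}, so |A + A| = 16.
Step 2: Doubling constant K = |A + A|/|A| = 16/6 = 16/6 ≈ 2.6667.
Step 3: Plünnecke-Ruzsa gives |3A| ≤ K³·|A| = (2.6667)³ · 6 ≈ 113.7778.
Step 4: Compute 3A = A + A + A directly by enumerating all triples (a,b,c) ∈ A³; |3A| = 28.
Step 5: Check 28 ≤ 113.7778? Yes ✓.

K = 16/6, Plünnecke-Ruzsa bound K³|A| ≈ 113.7778, |3A| = 28, inequality holds.


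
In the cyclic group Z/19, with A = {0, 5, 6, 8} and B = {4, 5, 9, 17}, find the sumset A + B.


Work in Z/19Z: reduce every sum a + b modulo 19.
Enumerate all 16 pairs:
a = 0: 0+4=4, 0+5=5, 0+9=9, 0+17=17
a = 5: 5+4=9, 5+5=10, 5+9=14, 5+17=3
a = 6: 6+4=10, 6+5=11, 6+9=15, 6+17=4
a = 8: 8+4=12, 8+5=13, 8+9=17, 8+17=6
Distinct residues collected: {3, 4, 5, 6, 9, 10, 11, 12, 13, 14, 15, 17}
|A + B| = 12 (out of 19 total residues).

A + B = {3, 4, 5, 6, 9, 10, 11, 12, 13, 14, 15, 17}


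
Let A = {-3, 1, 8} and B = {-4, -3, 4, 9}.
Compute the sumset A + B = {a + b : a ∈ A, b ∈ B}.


A + B = {a + b : a ∈ A, b ∈ B}.
Enumerate all |A|·|B| = 3·4 = 12 pairs (a, b) and collect distinct sums.
a = -3: -3+-4=-7, -3+-3=-6, -3+4=1, -3+9=6
a = 1: 1+-4=-3, 1+-3=-2, 1+4=5, 1+9=10
a = 8: 8+-4=4, 8+-3=5, 8+4=12, 8+9=17
Collecting distinct sums: A + B = {-7, -6, -3, -2, 1, 4, 5, 6, 10, 12, 17}
|A + B| = 11

A + B = {-7, -6, -3, -2, 1, 4, 5, 6, 10, 12, 17}


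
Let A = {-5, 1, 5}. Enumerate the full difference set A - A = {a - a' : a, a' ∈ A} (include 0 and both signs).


A - A = {a - a' : a, a' ∈ A}.
Compute a - a' for each ordered pair (a, a'):
a = -5: -5--5=0, -5-1=-6, -5-5=-10
a = 1: 1--5=6, 1-1=0, 1-5=-4
a = 5: 5--5=10, 5-1=4, 5-5=0
Collecting distinct values (and noting 0 appears from a-a):
A - A = {-10, -6, -4, 0, 4, 6, 10}
|A - A| = 7

A - A = {-10, -6, -4, 0, 4, 6, 10}


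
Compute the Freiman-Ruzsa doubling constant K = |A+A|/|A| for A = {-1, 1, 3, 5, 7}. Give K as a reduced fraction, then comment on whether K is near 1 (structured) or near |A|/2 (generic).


|A| = 5.
Compute A + A by enumerating all 25 pairs.
A + A = {-2, 0, 2, 4, 6, 8, 10, 12, 14}, so |A + A| = 9.
K = |A + A| / |A| = 9/5 (already in lowest terms) ≈ 1.8000.
Reference: AP of size 5 gives K = 9/5 ≈ 1.8000; a fully generic set of size 5 gives K ≈ 3.0000.

|A| = 5, |A + A| = 9, K = 9/5.


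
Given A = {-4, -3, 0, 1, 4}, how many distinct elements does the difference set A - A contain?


A - A = {a - a' : a, a' ∈ A}; |A| = 5.
Bounds: 2|A|-1 ≤ |A - A| ≤ |A|² - |A| + 1, i.e. 9 ≤ |A - A| ≤ 21.
Note: 0 ∈ A - A always (from a - a). The set is symmetric: if d ∈ A - A then -d ∈ A - A.
Enumerate nonzero differences d = a - a' with a > a' (then include -d):
Positive differences: {1, 3, 4, 5, 7, 8}
Full difference set: {0} ∪ (positive diffs) ∪ (negative diffs).
|A - A| = 1 + 2·6 = 13 (matches direct enumeration: 13).

|A - A| = 13


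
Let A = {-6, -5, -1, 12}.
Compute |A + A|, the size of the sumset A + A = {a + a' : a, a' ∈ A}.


A + A = {a + a' : a, a' ∈ A}; |A| = 4.
General bounds: 2|A| - 1 ≤ |A + A| ≤ |A|(|A|+1)/2, i.e. 7 ≤ |A + A| ≤ 10.
Lower bound 2|A|-1 is attained iff A is an arithmetic progression.
Enumerate sums a + a' for a ≤ a' (symmetric, so this suffices):
a = -6: -6+-6=-12, -6+-5=-11, -6+-1=-7, -6+12=6
a = -5: -5+-5=-10, -5+-1=-6, -5+12=7
a = -1: -1+-1=-2, -1+12=11
a = 12: 12+12=24
Distinct sums: {-12, -11, -10, -7, -6, -2, 6, 7, 11, 24}
|A + A| = 10

|A + A| = 10


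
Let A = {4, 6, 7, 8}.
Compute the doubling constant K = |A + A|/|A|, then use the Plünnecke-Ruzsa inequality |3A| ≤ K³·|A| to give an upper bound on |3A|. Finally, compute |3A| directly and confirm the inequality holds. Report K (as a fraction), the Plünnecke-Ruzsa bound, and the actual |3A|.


|A| = 4.
Step 1: Compute A + A by enumerating all 16 pairs.
A + A = {8, 10, 11, 12, 13, 14, 15, 16}, so |A + A| = 8.
Step 2: Doubling constant K = |A + A|/|A| = 8/4 = 8/4 ≈ 2.0000.
Step 3: Plünnecke-Ruzsa gives |3A| ≤ K³·|A| = (2.0000)³ · 4 ≈ 32.0000.
Step 4: Compute 3A = A + A + A directly by enumerating all triples (a,b,c) ∈ A³; |3A| = 12.
Step 5: Check 12 ≤ 32.0000? Yes ✓.

K = 8/4, Plünnecke-Ruzsa bound K³|A| ≈ 32.0000, |3A| = 12, inequality holds.


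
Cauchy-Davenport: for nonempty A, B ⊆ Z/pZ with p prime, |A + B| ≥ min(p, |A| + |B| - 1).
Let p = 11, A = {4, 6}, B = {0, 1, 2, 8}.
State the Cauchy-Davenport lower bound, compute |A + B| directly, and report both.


Cauchy-Davenport: |A + B| ≥ min(p, |A| + |B| - 1) for A, B nonempty in Z/pZ.
|A| = 2, |B| = 4, p = 11.
CD lower bound = min(11, 2 + 4 - 1) = min(11, 5) = 5.
Compute A + B mod 11 directly:
a = 4: 4+0=4, 4+1=5, 4+2=6, 4+8=1
a = 6: 6+0=6, 6+1=7, 6+2=8, 6+8=3
A + B = {1, 3, 4, 5, 6, 7, 8}, so |A + B| = 7.
Verify: 7 ≥ 5? Yes ✓.

CD lower bound = 5, actual |A + B| = 7.


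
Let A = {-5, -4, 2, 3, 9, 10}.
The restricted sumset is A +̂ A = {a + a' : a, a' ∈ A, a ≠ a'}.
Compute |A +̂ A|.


Restricted sumset: A +̂ A = {a + a' : a ∈ A, a' ∈ A, a ≠ a'}.
Equivalently, take A + A and drop any sum 2a that is achievable ONLY as a + a for a ∈ A (i.e. sums representable only with equal summands).
Enumerate pairs (a, a') with a < a' (symmetric, so each unordered pair gives one sum; this covers all a ≠ a'):
  -5 + -4 = -9
  -5 + 2 = -3
  -5 + 3 = -2
  -5 + 9 = 4
  -5 + 10 = 5
  -4 + 2 = -2
  -4 + 3 = -1
  -4 + 9 = 5
  -4 + 10 = 6
  2 + 3 = 5
  2 + 9 = 11
  2 + 10 = 12
  3 + 9 = 12
  3 + 10 = 13
  9 + 10 = 19
Collected distinct sums: {-9, -3, -2, -1, 4, 5, 6, 11, 12, 13, 19}
|A +̂ A| = 11
(Reference bound: |A +̂ A| ≥ 2|A| - 3 for |A| ≥ 2, with |A| = 6 giving ≥ 9.)

|A +̂ A| = 11


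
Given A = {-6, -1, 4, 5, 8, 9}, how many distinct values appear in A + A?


A + A = {a + a' : a, a' ∈ A}; |A| = 6.
General bounds: 2|A| - 1 ≤ |A + A| ≤ |A|(|A|+1)/2, i.e. 11 ≤ |A + A| ≤ 21.
Lower bound 2|A|-1 is attained iff A is an arithmetic progression.
Enumerate sums a + a' for a ≤ a' (symmetric, so this suffices):
a = -6: -6+-6=-12, -6+-1=-7, -6+4=-2, -6+5=-1, -6+8=2, -6+9=3
a = -1: -1+-1=-2, -1+4=3, -1+5=4, -1+8=7, -1+9=8
a = 4: 4+4=8, 4+5=9, 4+8=12, 4+9=13
a = 5: 5+5=10, 5+8=13, 5+9=14
a = 8: 8+8=16, 8+9=17
a = 9: 9+9=18
Distinct sums: {-12, -7, -2, -1, 2, 3, 4, 7, 8, 9, 10, 12, 13, 14, 16, 17, 18}
|A + A| = 17

|A + A| = 17


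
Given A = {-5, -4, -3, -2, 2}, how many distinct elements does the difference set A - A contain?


A - A = {a - a' : a, a' ∈ A}; |A| = 5.
Bounds: 2|A|-1 ≤ |A - A| ≤ |A|² - |A| + 1, i.e. 9 ≤ |A - A| ≤ 21.
Note: 0 ∈ A - A always (from a - a). The set is symmetric: if d ∈ A - A then -d ∈ A - A.
Enumerate nonzero differences d = a - a' with a > a' (then include -d):
Positive differences: {1, 2, 3, 4, 5, 6, 7}
Full difference set: {0} ∪ (positive diffs) ∪ (negative diffs).
|A - A| = 1 + 2·7 = 15 (matches direct enumeration: 15).

|A - A| = 15


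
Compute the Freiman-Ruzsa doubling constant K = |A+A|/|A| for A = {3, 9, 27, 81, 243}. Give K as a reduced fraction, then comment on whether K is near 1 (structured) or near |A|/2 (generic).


|A| = 5.
Compute A + A by enumerating all 25 pairs.
A + A = {6, 12, 18, 30, 36, 54, 84, 90, 108, 162, 246, 252, 270, 324, 486}, so |A + A| = 15.
K = |A + A| / |A| = 15/5 = 3/1 ≈ 3.0000.
Reference: AP of size 5 gives K = 9/5 ≈ 1.8000; a fully generic set of size 5 gives K ≈ 3.0000.

|A| = 5, |A + A| = 15, K = 15/5 = 3/1.


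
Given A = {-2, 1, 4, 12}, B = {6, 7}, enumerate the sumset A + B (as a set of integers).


A + B = {a + b : a ∈ A, b ∈ B}.
Enumerate all |A|·|B| = 4·2 = 8 pairs (a, b) and collect distinct sums.
a = -2: -2+6=4, -2+7=5
a = 1: 1+6=7, 1+7=8
a = 4: 4+6=10, 4+7=11
a = 12: 12+6=18, 12+7=19
Collecting distinct sums: A + B = {4, 5, 7, 8, 10, 11, 18, 19}
|A + B| = 8

A + B = {4, 5, 7, 8, 10, 11, 18, 19}


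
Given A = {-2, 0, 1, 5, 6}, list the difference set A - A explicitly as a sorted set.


A - A = {a - a' : a, a' ∈ A}.
Compute a - a' for each ordered pair (a, a'):
a = -2: -2--2=0, -2-0=-2, -2-1=-3, -2-5=-7, -2-6=-8
a = 0: 0--2=2, 0-0=0, 0-1=-1, 0-5=-5, 0-6=-6
a = 1: 1--2=3, 1-0=1, 1-1=0, 1-5=-4, 1-6=-5
a = 5: 5--2=7, 5-0=5, 5-1=4, 5-5=0, 5-6=-1
a = 6: 6--2=8, 6-0=6, 6-1=5, 6-5=1, 6-6=0
Collecting distinct values (and noting 0 appears from a-a):
A - A = {-8, -7, -6, -5, -4, -3, -2, -1, 0, 1, 2, 3, 4, 5, 6, 7, 8}
|A - A| = 17

A - A = {-8, -7, -6, -5, -4, -3, -2, -1, 0, 1, 2, 3, 4, 5, 6, 7, 8}


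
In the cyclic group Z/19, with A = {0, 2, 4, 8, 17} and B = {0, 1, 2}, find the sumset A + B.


Work in Z/19Z: reduce every sum a + b modulo 19.
Enumerate all 15 pairs:
a = 0: 0+0=0, 0+1=1, 0+2=2
a = 2: 2+0=2, 2+1=3, 2+2=4
a = 4: 4+0=4, 4+1=5, 4+2=6
a = 8: 8+0=8, 8+1=9, 8+2=10
a = 17: 17+0=17, 17+1=18, 17+2=0
Distinct residues collected: {0, 1, 2, 3, 4, 5, 6, 8, 9, 10, 17, 18}
|A + B| = 12 (out of 19 total residues).

A + B = {0, 1, 2, 3, 4, 5, 6, 8, 9, 10, 17, 18}


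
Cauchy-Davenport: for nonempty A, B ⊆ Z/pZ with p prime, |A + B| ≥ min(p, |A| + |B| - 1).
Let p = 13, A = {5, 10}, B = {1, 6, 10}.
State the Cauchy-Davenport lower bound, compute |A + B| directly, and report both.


Cauchy-Davenport: |A + B| ≥ min(p, |A| + |B| - 1) for A, B nonempty in Z/pZ.
|A| = 2, |B| = 3, p = 13.
CD lower bound = min(13, 2 + 3 - 1) = min(13, 4) = 4.
Compute A + B mod 13 directly:
a = 5: 5+1=6, 5+6=11, 5+10=2
a = 10: 10+1=11, 10+6=3, 10+10=7
A + B = {2, 3, 6, 7, 11}, so |A + B| = 5.
Verify: 5 ≥ 4? Yes ✓.

CD lower bound = 4, actual |A + B| = 5.


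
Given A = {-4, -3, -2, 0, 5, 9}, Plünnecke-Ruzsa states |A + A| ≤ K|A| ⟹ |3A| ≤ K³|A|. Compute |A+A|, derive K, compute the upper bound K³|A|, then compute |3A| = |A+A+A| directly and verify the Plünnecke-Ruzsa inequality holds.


|A| = 6.
Step 1: Compute A + A by enumerating all 36 pairs.
A + A = {-8, -7, -6, -5, -4, -3, -2, 0, 1, 2, 3, 5, 6, 7, 9, 10, 14, 18}, so |A + A| = 18.
Step 2: Doubling constant K = |A + A|/|A| = 18/6 = 18/6 ≈ 3.0000.
Step 3: Plünnecke-Ruzsa gives |3A| ≤ K³·|A| = (3.0000)³ · 6 ≈ 162.0000.
Step 4: Compute 3A = A + A + A directly by enumerating all triples (a,b,c) ∈ A³; |3A| = 32.
Step 5: Check 32 ≤ 162.0000? Yes ✓.

K = 18/6, Plünnecke-Ruzsa bound K³|A| ≈ 162.0000, |3A| = 32, inequality holds.


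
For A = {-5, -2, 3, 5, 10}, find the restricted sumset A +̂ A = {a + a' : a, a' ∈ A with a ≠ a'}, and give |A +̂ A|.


Restricted sumset: A +̂ A = {a + a' : a ∈ A, a' ∈ A, a ≠ a'}.
Equivalently, take A + A and drop any sum 2a that is achievable ONLY as a + a for a ∈ A (i.e. sums representable only with equal summands).
Enumerate pairs (a, a') with a < a' (symmetric, so each unordered pair gives one sum; this covers all a ≠ a'):
  -5 + -2 = -7
  -5 + 3 = -2
  -5 + 5 = 0
  -5 + 10 = 5
  -2 + 3 = 1
  -2 + 5 = 3
  -2 + 10 = 8
  3 + 5 = 8
  3 + 10 = 13
  5 + 10 = 15
Collected distinct sums: {-7, -2, 0, 1, 3, 5, 8, 13, 15}
|A +̂ A| = 9
(Reference bound: |A +̂ A| ≥ 2|A| - 3 for |A| ≥ 2, with |A| = 5 giving ≥ 7.)

|A +̂ A| = 9


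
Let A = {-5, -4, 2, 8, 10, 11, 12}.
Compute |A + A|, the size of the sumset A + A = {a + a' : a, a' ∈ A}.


A + A = {a + a' : a, a' ∈ A}; |A| = 7.
General bounds: 2|A| - 1 ≤ |A + A| ≤ |A|(|A|+1)/2, i.e. 13 ≤ |A + A| ≤ 28.
Lower bound 2|A|-1 is attained iff A is an arithmetic progression.
Enumerate sums a + a' for a ≤ a' (symmetric, so this suffices):
a = -5: -5+-5=-10, -5+-4=-9, -5+2=-3, -5+8=3, -5+10=5, -5+11=6, -5+12=7
a = -4: -4+-4=-8, -4+2=-2, -4+8=4, -4+10=6, -4+11=7, -4+12=8
a = 2: 2+2=4, 2+8=10, 2+10=12, 2+11=13, 2+12=14
a = 8: 8+8=16, 8+10=18, 8+11=19, 8+12=20
a = 10: 10+10=20, 10+11=21, 10+12=22
a = 11: 11+11=22, 11+12=23
a = 12: 12+12=24
Distinct sums: {-10, -9, -8, -3, -2, 3, 4, 5, 6, 7, 8, 10, 12, 13, 14, 16, 18, 19, 20, 21, 22, 23, 24}
|A + A| = 23

|A + A| = 23


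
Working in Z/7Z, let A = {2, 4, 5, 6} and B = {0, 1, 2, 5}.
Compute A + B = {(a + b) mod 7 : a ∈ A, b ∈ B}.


Work in Z/7Z: reduce every sum a + b modulo 7.
Enumerate all 16 pairs:
a = 2: 2+0=2, 2+1=3, 2+2=4, 2+5=0
a = 4: 4+0=4, 4+1=5, 4+2=6, 4+5=2
a = 5: 5+0=5, 5+1=6, 5+2=0, 5+5=3
a = 6: 6+0=6, 6+1=0, 6+2=1, 6+5=4
Distinct residues collected: {0, 1, 2, 3, 4, 5, 6}
|A + B| = 7 (out of 7 total residues).

A + B = {0, 1, 2, 3, 4, 5, 6}


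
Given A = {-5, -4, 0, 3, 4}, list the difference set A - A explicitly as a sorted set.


A - A = {a - a' : a, a' ∈ A}.
Compute a - a' for each ordered pair (a, a'):
a = -5: -5--5=0, -5--4=-1, -5-0=-5, -5-3=-8, -5-4=-9
a = -4: -4--5=1, -4--4=0, -4-0=-4, -4-3=-7, -4-4=-8
a = 0: 0--5=5, 0--4=4, 0-0=0, 0-3=-3, 0-4=-4
a = 3: 3--5=8, 3--4=7, 3-0=3, 3-3=0, 3-4=-1
a = 4: 4--5=9, 4--4=8, 4-0=4, 4-3=1, 4-4=0
Collecting distinct values (and noting 0 appears from a-a):
A - A = {-9, -8, -7, -5, -4, -3, -1, 0, 1, 3, 4, 5, 7, 8, 9}
|A - A| = 15

A - A = {-9, -8, -7, -5, -4, -3, -1, 0, 1, 3, 4, 5, 7, 8, 9}


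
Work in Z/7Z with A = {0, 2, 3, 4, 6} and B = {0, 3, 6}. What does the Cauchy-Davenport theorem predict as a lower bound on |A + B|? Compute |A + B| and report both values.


Cauchy-Davenport: |A + B| ≥ min(p, |A| + |B| - 1) for A, B nonempty in Z/pZ.
|A| = 5, |B| = 3, p = 7.
CD lower bound = min(7, 5 + 3 - 1) = min(7, 7) = 7.
Compute A + B mod 7 directly:
a = 0: 0+0=0, 0+3=3, 0+6=6
a = 2: 2+0=2, 2+3=5, 2+6=1
a = 3: 3+0=3, 3+3=6, 3+6=2
a = 4: 4+0=4, 4+3=0, 4+6=3
a = 6: 6+0=6, 6+3=2, 6+6=5
A + B = {0, 1, 2, 3, 4, 5, 6}, so |A + B| = 7.
Verify: 7 ≥ 7? Yes ✓.

CD lower bound = 7, actual |A + B| = 7.


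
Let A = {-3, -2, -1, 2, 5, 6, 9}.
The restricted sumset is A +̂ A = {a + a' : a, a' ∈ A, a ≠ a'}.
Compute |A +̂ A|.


Restricted sumset: A +̂ A = {a + a' : a ∈ A, a' ∈ A, a ≠ a'}.
Equivalently, take A + A and drop any sum 2a that is achievable ONLY as a + a for a ∈ A (i.e. sums representable only with equal summands).
Enumerate pairs (a, a') with a < a' (symmetric, so each unordered pair gives one sum; this covers all a ≠ a'):
  -3 + -2 = -5
  -3 + -1 = -4
  -3 + 2 = -1
  -3 + 5 = 2
  -3 + 6 = 3
  -3 + 9 = 6
  -2 + -1 = -3
  -2 + 2 = 0
  -2 + 5 = 3
  -2 + 6 = 4
  -2 + 9 = 7
  -1 + 2 = 1
  -1 + 5 = 4
  -1 + 6 = 5
  -1 + 9 = 8
  2 + 5 = 7
  2 + 6 = 8
  2 + 9 = 11
  5 + 6 = 11
  5 + 9 = 14
  6 + 9 = 15
Collected distinct sums: {-5, -4, -3, -1, 0, 1, 2, 3, 4, 5, 6, 7, 8, 11, 14, 15}
|A +̂ A| = 16
(Reference bound: |A +̂ A| ≥ 2|A| - 3 for |A| ≥ 2, with |A| = 7 giving ≥ 11.)

|A +̂ A| = 16


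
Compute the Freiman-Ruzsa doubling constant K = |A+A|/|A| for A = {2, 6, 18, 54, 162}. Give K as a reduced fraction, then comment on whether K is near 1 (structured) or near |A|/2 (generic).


|A| = 5.
Compute A + A by enumerating all 25 pairs.
A + A = {4, 8, 12, 20, 24, 36, 56, 60, 72, 108, 164, 168, 180, 216, 324}, so |A + A| = 15.
K = |A + A| / |A| = 15/5 = 3/1 ≈ 3.0000.
Reference: AP of size 5 gives K = 9/5 ≈ 1.8000; a fully generic set of size 5 gives K ≈ 3.0000.

|A| = 5, |A + A| = 15, K = 15/5 = 3/1.


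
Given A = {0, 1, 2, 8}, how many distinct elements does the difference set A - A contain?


A - A = {a - a' : a, a' ∈ A}; |A| = 4.
Bounds: 2|A|-1 ≤ |A - A| ≤ |A|² - |A| + 1, i.e. 7 ≤ |A - A| ≤ 13.
Note: 0 ∈ A - A always (from a - a). The set is symmetric: if d ∈ A - A then -d ∈ A - A.
Enumerate nonzero differences d = a - a' with a > a' (then include -d):
Positive differences: {1, 2, 6, 7, 8}
Full difference set: {0} ∪ (positive diffs) ∪ (negative diffs).
|A - A| = 1 + 2·5 = 11 (matches direct enumeration: 11).

|A - A| = 11


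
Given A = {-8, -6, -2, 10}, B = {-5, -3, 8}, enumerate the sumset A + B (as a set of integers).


A + B = {a + b : a ∈ A, b ∈ B}.
Enumerate all |A|·|B| = 4·3 = 12 pairs (a, b) and collect distinct sums.
a = -8: -8+-5=-13, -8+-3=-11, -8+8=0
a = -6: -6+-5=-11, -6+-3=-9, -6+8=2
a = -2: -2+-5=-7, -2+-3=-5, -2+8=6
a = 10: 10+-5=5, 10+-3=7, 10+8=18
Collecting distinct sums: A + B = {-13, -11, -9, -7, -5, 0, 2, 5, 6, 7, 18}
|A + B| = 11

A + B = {-13, -11, -9, -7, -5, 0, 2, 5, 6, 7, 18}


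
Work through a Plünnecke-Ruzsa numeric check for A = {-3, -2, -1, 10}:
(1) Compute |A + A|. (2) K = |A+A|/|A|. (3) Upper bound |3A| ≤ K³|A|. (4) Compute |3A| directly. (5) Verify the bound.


|A| = 4.
Step 1: Compute A + A by enumerating all 16 pairs.
A + A = {-6, -5, -4, -3, -2, 7, 8, 9, 20}, so |A + A| = 9.
Step 2: Doubling constant K = |A + A|/|A| = 9/4 = 9/4 ≈ 2.2500.
Step 3: Plünnecke-Ruzsa gives |3A| ≤ K³·|A| = (2.2500)³ · 4 ≈ 45.5625.
Step 4: Compute 3A = A + A + A directly by enumerating all triples (a,b,c) ∈ A³; |3A| = 16.
Step 5: Check 16 ≤ 45.5625? Yes ✓.

K = 9/4, Plünnecke-Ruzsa bound K³|A| ≈ 45.5625, |3A| = 16, inequality holds.


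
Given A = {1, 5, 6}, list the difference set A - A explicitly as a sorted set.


A - A = {a - a' : a, a' ∈ A}.
Compute a - a' for each ordered pair (a, a'):
a = 1: 1-1=0, 1-5=-4, 1-6=-5
a = 5: 5-1=4, 5-5=0, 5-6=-1
a = 6: 6-1=5, 6-5=1, 6-6=0
Collecting distinct values (and noting 0 appears from a-a):
A - A = {-5, -4, -1, 0, 1, 4, 5}
|A - A| = 7

A - A = {-5, -4, -1, 0, 1, 4, 5}


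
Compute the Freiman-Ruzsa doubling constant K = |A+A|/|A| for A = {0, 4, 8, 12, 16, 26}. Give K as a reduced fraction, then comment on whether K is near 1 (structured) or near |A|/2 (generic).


|A| = 6.
Compute A + A by enumerating all 36 pairs.
A + A = {0, 4, 8, 12, 16, 20, 24, 26, 28, 30, 32, 34, 38, 42, 52}, so |A + A| = 15.
K = |A + A| / |A| = 15/6 = 5/2 ≈ 2.5000.
Reference: AP of size 6 gives K = 11/6 ≈ 1.8333; a fully generic set of size 6 gives K ≈ 3.5000.

|A| = 6, |A + A| = 15, K = 15/6 = 5/2.


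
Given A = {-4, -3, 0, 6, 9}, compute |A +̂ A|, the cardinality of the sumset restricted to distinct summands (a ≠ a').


Restricted sumset: A +̂ A = {a + a' : a ∈ A, a' ∈ A, a ≠ a'}.
Equivalently, take A + A and drop any sum 2a that is achievable ONLY as a + a for a ∈ A (i.e. sums representable only with equal summands).
Enumerate pairs (a, a') with a < a' (symmetric, so each unordered pair gives one sum; this covers all a ≠ a'):
  -4 + -3 = -7
  -4 + 0 = -4
  -4 + 6 = 2
  -4 + 9 = 5
  -3 + 0 = -3
  -3 + 6 = 3
  -3 + 9 = 6
  0 + 6 = 6
  0 + 9 = 9
  6 + 9 = 15
Collected distinct sums: {-7, -4, -3, 2, 3, 5, 6, 9, 15}
|A +̂ A| = 9
(Reference bound: |A +̂ A| ≥ 2|A| - 3 for |A| ≥ 2, with |A| = 5 giving ≥ 7.)

|A +̂ A| = 9


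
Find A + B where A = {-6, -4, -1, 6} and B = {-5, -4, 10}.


A + B = {a + b : a ∈ A, b ∈ B}.
Enumerate all |A|·|B| = 4·3 = 12 pairs (a, b) and collect distinct sums.
a = -6: -6+-5=-11, -6+-4=-10, -6+10=4
a = -4: -4+-5=-9, -4+-4=-8, -4+10=6
a = -1: -1+-5=-6, -1+-4=-5, -1+10=9
a = 6: 6+-5=1, 6+-4=2, 6+10=16
Collecting distinct sums: A + B = {-11, -10, -9, -8, -6, -5, 1, 2, 4, 6, 9, 16}
|A + B| = 12

A + B = {-11, -10, -9, -8, -6, -5, 1, 2, 4, 6, 9, 16}


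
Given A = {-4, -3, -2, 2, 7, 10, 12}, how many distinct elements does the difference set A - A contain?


A - A = {a - a' : a, a' ∈ A}; |A| = 7.
Bounds: 2|A|-1 ≤ |A - A| ≤ |A|² - |A| + 1, i.e. 13 ≤ |A - A| ≤ 43.
Note: 0 ∈ A - A always (from a - a). The set is symmetric: if d ∈ A - A then -d ∈ A - A.
Enumerate nonzero differences d = a - a' with a > a' (then include -d):
Positive differences: {1, 2, 3, 4, 5, 6, 8, 9, 10, 11, 12, 13, 14, 15, 16}
Full difference set: {0} ∪ (positive diffs) ∪ (negative diffs).
|A - A| = 1 + 2·15 = 31 (matches direct enumeration: 31).

|A - A| = 31


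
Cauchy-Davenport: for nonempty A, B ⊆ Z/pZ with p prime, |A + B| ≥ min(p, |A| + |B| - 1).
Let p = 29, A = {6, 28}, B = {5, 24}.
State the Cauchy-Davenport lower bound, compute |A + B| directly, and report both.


Cauchy-Davenport: |A + B| ≥ min(p, |A| + |B| - 1) for A, B nonempty in Z/pZ.
|A| = 2, |B| = 2, p = 29.
CD lower bound = min(29, 2 + 2 - 1) = min(29, 3) = 3.
Compute A + B mod 29 directly:
a = 6: 6+5=11, 6+24=1
a = 28: 28+5=4, 28+24=23
A + B = {1, 4, 11, 23}, so |A + B| = 4.
Verify: 4 ≥ 3? Yes ✓.

CD lower bound = 3, actual |A + B| = 4.


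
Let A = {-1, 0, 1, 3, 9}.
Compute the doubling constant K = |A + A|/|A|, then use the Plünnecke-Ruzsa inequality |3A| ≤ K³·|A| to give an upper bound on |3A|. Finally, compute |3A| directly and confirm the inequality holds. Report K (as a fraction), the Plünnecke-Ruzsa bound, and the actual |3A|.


|A| = 5.
Step 1: Compute A + A by enumerating all 25 pairs.
A + A = {-2, -1, 0, 1, 2, 3, 4, 6, 8, 9, 10, 12, 18}, so |A + A| = 13.
Step 2: Doubling constant K = |A + A|/|A| = 13/5 = 13/5 ≈ 2.6000.
Step 3: Plünnecke-Ruzsa gives |3A| ≤ K³·|A| = (2.6000)³ · 5 ≈ 87.8800.
Step 4: Compute 3A = A + A + A directly by enumerating all triples (a,b,c) ∈ A³; |3A| = 23.
Step 5: Check 23 ≤ 87.8800? Yes ✓.

K = 13/5, Plünnecke-Ruzsa bound K³|A| ≈ 87.8800, |3A| = 23, inequality holds.


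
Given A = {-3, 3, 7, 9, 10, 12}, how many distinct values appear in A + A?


A + A = {a + a' : a, a' ∈ A}; |A| = 6.
General bounds: 2|A| - 1 ≤ |A + A| ≤ |A|(|A|+1)/2, i.e. 11 ≤ |A + A| ≤ 21.
Lower bound 2|A|-1 is attained iff A is an arithmetic progression.
Enumerate sums a + a' for a ≤ a' (symmetric, so this suffices):
a = -3: -3+-3=-6, -3+3=0, -3+7=4, -3+9=6, -3+10=7, -3+12=9
a = 3: 3+3=6, 3+7=10, 3+9=12, 3+10=13, 3+12=15
a = 7: 7+7=14, 7+9=16, 7+10=17, 7+12=19
a = 9: 9+9=18, 9+10=19, 9+12=21
a = 10: 10+10=20, 10+12=22
a = 12: 12+12=24
Distinct sums: {-6, 0, 4, 6, 7, 9, 10, 12, 13, 14, 15, 16, 17, 18, 19, 20, 21, 22, 24}
|A + A| = 19

|A + A| = 19


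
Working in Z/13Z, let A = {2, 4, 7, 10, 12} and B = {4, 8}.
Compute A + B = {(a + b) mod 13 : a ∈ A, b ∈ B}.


Work in Z/13Z: reduce every sum a + b modulo 13.
Enumerate all 10 pairs:
a = 2: 2+4=6, 2+8=10
a = 4: 4+4=8, 4+8=12
a = 7: 7+4=11, 7+8=2
a = 10: 10+4=1, 10+8=5
a = 12: 12+4=3, 12+8=7
Distinct residues collected: {1, 2, 3, 5, 6, 7, 8, 10, 11, 12}
|A + B| = 10 (out of 13 total residues).

A + B = {1, 2, 3, 5, 6, 7, 8, 10, 11, 12}


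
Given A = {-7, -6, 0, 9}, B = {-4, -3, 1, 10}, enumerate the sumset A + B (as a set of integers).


A + B = {a + b : a ∈ A, b ∈ B}.
Enumerate all |A|·|B| = 4·4 = 16 pairs (a, b) and collect distinct sums.
a = -7: -7+-4=-11, -7+-3=-10, -7+1=-6, -7+10=3
a = -6: -6+-4=-10, -6+-3=-9, -6+1=-5, -6+10=4
a = 0: 0+-4=-4, 0+-3=-3, 0+1=1, 0+10=10
a = 9: 9+-4=5, 9+-3=6, 9+1=10, 9+10=19
Collecting distinct sums: A + B = {-11, -10, -9, -6, -5, -4, -3, 1, 3, 4, 5, 6, 10, 19}
|A + B| = 14

A + B = {-11, -10, -9, -6, -5, -4, -3, 1, 3, 4, 5, 6, 10, 19}


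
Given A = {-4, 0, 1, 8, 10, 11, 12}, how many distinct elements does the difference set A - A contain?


A - A = {a - a' : a, a' ∈ A}; |A| = 7.
Bounds: 2|A|-1 ≤ |A - A| ≤ |A|² - |A| + 1, i.e. 13 ≤ |A - A| ≤ 43.
Note: 0 ∈ A - A always (from a - a). The set is symmetric: if d ∈ A - A then -d ∈ A - A.
Enumerate nonzero differences d = a - a' with a > a' (then include -d):
Positive differences: {1, 2, 3, 4, 5, 7, 8, 9, 10, 11, 12, 14, 15, 16}
Full difference set: {0} ∪ (positive diffs) ∪ (negative diffs).
|A - A| = 1 + 2·14 = 29 (matches direct enumeration: 29).

|A - A| = 29
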